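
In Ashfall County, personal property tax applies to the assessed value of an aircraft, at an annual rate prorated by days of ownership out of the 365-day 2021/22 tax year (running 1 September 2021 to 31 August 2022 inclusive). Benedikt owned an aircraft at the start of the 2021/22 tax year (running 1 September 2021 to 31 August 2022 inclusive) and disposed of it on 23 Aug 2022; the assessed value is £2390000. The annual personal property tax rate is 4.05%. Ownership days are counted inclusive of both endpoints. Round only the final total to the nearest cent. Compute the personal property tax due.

Days held (1 Sep 2021 – 23 Aug 2022): 357 out of 365
Tax = £2390000 × 4.05% × 357/365 = £94673.4658

£94673.47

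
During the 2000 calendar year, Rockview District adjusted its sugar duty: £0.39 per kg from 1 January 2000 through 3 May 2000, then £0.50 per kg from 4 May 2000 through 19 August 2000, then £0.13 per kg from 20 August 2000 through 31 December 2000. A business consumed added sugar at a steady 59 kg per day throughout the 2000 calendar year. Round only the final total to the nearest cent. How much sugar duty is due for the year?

£7067.02

1 January – 3 May 2000: 124 days × 59 kg/day = 7,316 kg at £0.39/kg → £2853.24
4 May – 19 August 2000: 108 days × 59 kg/day = 6,372 kg at £0.50/kg → £3186.00
20 August – 31 December 2000: 134 days × 59 kg/day = 7,906 kg at £0.13/kg → £1027.78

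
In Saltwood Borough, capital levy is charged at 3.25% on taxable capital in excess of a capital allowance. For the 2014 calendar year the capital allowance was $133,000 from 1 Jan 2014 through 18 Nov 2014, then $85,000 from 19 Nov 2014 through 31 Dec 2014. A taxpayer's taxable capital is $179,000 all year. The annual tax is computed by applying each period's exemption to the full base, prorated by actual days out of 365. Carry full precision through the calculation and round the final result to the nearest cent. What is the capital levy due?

$1,678.78

1 Jan – 18 Nov 2014: 322 days, exemption $133,000 → ($179,000 − $133,000) × 3.25% × 322/365 = $1,318.8767
19 Nov – 31 Dec 2014: 43 days, exemption $85,000 → ($179,000 − $85,000) × 3.25% × 43/365 = $359.9041
Total = $1,678.7808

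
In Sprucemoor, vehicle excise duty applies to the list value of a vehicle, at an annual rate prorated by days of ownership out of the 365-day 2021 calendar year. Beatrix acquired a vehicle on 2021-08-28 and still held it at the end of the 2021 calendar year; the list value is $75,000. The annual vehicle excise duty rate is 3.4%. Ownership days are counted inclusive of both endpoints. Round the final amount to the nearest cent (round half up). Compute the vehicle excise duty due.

$880.27

Days held (2021-08-28 to 2021-12-31): 126 out of 365
Tax = $75,000 × 3.4% × 126/365 = $880.2740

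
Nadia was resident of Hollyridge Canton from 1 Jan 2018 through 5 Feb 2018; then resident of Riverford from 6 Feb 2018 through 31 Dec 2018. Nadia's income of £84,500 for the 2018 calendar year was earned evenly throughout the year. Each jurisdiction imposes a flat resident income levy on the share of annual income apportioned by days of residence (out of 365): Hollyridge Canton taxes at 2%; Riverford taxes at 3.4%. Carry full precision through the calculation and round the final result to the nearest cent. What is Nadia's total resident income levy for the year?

Hollyridge Canton, 1 Jan – 5 Feb 2018: 36 days → £84,500 × 2% × 36/365 = £166.6849
Riverford, 6 Feb – 31 Dec 2018: 329 days → £84,500 × 3.4% × 329/365 = £2,589.6356
Total = £2,756.3205

£2,756.32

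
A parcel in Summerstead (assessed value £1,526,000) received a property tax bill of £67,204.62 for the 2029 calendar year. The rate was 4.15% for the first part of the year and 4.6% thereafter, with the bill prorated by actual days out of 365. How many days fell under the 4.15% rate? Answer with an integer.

Let d = days at the first rate; then 365 − d days at the second rate.
£1,526,000 × [4.15%·d + 4.6%·(365−d)] / 365 = £67,204.62
Solving gives d = 159, so the new rate took effect on 9 June 2029.

159 days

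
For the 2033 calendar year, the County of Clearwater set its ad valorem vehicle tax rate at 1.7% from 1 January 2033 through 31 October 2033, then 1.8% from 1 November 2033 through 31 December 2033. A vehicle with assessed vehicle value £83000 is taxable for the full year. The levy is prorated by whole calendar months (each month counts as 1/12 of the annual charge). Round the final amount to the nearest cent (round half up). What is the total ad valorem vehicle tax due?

1 January – 31 October 2033: 10 months at 1.7% → £83000 × 1.7% × 10/12 = £1175.8333
1 November – 31 December 2033: 2 months at 1.8% → £83000 × 1.8% × 2/12 = £249.0000
Total = £1424.8333

£1424.83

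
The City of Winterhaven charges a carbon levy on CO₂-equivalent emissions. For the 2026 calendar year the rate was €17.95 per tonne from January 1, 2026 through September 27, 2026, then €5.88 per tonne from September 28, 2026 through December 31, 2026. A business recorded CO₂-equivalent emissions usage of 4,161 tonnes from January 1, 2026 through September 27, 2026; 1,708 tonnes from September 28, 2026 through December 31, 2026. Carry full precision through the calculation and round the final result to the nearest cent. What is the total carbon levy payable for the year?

January 1 – September 27, 2026: 4,161 tonnes at €17.95/tonne → €74,689.95
September 28 – December 31, 2026: 1,708 tonnes at €5.88/tonne → €10,043.04

€84,732.99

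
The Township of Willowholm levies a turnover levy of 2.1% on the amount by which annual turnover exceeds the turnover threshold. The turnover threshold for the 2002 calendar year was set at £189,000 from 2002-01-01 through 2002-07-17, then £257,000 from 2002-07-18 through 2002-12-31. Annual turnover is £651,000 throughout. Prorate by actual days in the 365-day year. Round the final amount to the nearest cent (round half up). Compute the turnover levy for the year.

2002-01-01 to 2002-07-17: 198 days, exemption £189,000 → (£651,000 − £189,000) × 2.1% × 198/365 = £5,263.0027
2002-07-18 to 2002-12-31: 167 days, exemption £257,000 → (£651,000 − £257,000) × 2.1% × 167/365 = £3,785.6384
Total = £9,048.6411

£9,048.64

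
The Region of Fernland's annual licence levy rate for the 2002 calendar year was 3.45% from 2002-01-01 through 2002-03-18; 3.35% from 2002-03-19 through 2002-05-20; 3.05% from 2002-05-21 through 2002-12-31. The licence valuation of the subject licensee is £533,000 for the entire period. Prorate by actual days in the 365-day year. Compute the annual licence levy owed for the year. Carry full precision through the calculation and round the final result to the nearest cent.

2002-01-01 to 2002-03-18: 77 days at 3.45% → £533,000 × 3.45% × 77/365 = £3,879.2178
2002-03-19 to 2002-05-20: 63 days at 3.35% → £533,000 × 3.35% × 63/365 = £3,081.9082
2002-05-21 to 2002-12-31: 225 days at 3.05% → £533,000 × 3.05% × 225/365 = £10,021.1301
Total = £16,982.2562

£16,982.26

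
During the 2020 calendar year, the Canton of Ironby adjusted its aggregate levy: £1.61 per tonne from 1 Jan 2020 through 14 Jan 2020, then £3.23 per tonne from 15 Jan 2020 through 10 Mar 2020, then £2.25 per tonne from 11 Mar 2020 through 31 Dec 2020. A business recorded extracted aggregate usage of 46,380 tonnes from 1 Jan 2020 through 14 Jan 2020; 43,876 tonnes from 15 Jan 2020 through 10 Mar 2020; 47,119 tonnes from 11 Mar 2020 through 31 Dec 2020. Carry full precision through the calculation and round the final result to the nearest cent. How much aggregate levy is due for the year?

£322409.03

1 Jan – 14 Jan 2020: 46,380 tonnes at £1.61/tonne → £74671.80
15 Jan – 10 Mar 2020: 43,876 tonnes at £3.23/tonne → £141719.48
11 Mar – 31 Dec 2020: 47,119 tonnes at £2.25/tonne → £106017.75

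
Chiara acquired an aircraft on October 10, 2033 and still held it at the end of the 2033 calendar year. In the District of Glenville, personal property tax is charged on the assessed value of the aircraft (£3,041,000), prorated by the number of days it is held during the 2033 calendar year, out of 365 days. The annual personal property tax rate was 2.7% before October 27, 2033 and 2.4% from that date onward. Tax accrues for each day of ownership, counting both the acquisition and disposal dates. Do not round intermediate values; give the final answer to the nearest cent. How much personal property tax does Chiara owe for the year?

October 10 – October 26, 2033: 17 days at 2.7% → £3,041,000 × 2.7% × 17/365 = £3,824.1616
October 27 – December 31, 2033: 66 days at 2.4% → £3,041,000 × 2.4% × 66/365 = £13,197.1068
Total = £17,021.2685

£17,021.27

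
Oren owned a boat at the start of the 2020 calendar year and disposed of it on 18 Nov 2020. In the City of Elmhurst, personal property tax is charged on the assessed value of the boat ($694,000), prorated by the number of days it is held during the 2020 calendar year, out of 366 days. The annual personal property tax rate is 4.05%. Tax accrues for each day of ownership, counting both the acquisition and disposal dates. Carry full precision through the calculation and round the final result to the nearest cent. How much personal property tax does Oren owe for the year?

Days held (1 Jan – 18 Nov 2020): 323 out of 366
Tax = $694,000 × 4.05% × 323/366 = $24,804.8115

$24,804.81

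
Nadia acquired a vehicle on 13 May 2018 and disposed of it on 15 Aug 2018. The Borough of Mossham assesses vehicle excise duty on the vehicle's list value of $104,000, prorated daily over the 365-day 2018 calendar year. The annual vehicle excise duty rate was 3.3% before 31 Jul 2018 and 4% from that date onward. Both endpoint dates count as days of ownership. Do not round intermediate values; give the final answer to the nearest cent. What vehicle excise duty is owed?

13 May – 30 Jul 2018: 79 days at 3.3% → $104,000 × 3.3% × 79/365 = $742.8164
31 Jul – 15 Aug 2018: 16 days at 4% → $104,000 × 4% × 16/365 = $182.3562
Total = $925.1726

$925.17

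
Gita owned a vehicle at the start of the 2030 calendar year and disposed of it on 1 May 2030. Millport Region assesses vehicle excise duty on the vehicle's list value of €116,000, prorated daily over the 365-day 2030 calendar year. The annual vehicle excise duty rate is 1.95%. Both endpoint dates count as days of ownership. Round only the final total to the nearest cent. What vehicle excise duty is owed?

€749.87

Days held (1 January – 1 May 2030): 121 out of 365
Tax = €116,000 × 1.95% × 121/365 = €749.8685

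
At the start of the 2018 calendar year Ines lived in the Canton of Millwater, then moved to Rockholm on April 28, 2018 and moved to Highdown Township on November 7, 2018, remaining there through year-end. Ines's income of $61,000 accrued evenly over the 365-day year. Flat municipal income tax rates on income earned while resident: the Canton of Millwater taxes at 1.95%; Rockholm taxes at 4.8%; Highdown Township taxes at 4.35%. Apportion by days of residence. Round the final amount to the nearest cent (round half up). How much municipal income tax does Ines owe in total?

The Canton of Millwater, January 1 – April 27, 2018: 117 days → $61,000 × 1.95% × 117/365 = $381.2918
Rockholm, April 28 – November 6, 2018: 193 days → $61,000 × 4.8% × 193/365 = $1,548.2301
Highdown Township, November 7 – December 31, 2018: 55 days → $61,000 × 4.35% × 55/365 = $399.8425
Total = $2,329.3644

$2,329.36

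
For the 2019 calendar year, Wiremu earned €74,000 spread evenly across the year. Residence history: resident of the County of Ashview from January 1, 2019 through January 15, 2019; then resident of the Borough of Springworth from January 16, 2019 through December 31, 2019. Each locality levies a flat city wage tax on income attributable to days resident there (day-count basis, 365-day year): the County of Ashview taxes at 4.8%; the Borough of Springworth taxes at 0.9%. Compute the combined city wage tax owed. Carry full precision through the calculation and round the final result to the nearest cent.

The County of Ashview, January 1 – January 15, 2019: 15 days → €74,000 × 4.8% × 15/365 = €145.9726
The Borough of Springworth, January 16 – December 31, 2019: 350 days → €74,000 × 0.9% × 350/365 = €638.6301
Total = €784.6027

€784.60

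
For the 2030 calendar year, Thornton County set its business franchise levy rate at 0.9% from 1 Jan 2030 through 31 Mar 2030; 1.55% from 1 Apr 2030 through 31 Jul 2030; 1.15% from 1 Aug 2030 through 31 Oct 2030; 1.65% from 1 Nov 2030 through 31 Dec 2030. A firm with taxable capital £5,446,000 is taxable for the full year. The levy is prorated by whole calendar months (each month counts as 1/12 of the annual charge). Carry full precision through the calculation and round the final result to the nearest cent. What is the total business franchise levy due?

1 Jan – 31 Mar 2030: 3 months at 0.9% → £5,446,000 × 0.9% × 3/12 = £12,253.5000
1 Apr – 31 Jul 2030: 4 months at 1.55% → £5,446,000 × 1.55% × 4/12 = £28,137.6667
1 Aug – 31 Oct 2030: 3 months at 1.15% → £5,446,000 × 1.15% × 3/12 = £15,657.2500
1 Nov – 31 Dec 2030: 2 months at 1.65% → £5,446,000 × 1.65% × 2/12 = £14,976.5000
Total = £71,024.9167

£71,024.92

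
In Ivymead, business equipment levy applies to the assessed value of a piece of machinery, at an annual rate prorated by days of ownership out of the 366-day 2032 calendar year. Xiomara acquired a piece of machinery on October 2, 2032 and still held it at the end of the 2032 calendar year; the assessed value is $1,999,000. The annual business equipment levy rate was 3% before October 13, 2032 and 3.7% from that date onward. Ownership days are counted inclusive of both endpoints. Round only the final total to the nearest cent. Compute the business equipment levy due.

October 2 – October 12, 2032: 11 days at 3% → $1,999,000 × 3% × 11/366 = $1,802.3770
October 13 – December 31, 2032: 80 days at 3.7% → $1,999,000 × 3.7% × 80/366 = $16,166.7760
Total = $17,969.1530

$17,969.15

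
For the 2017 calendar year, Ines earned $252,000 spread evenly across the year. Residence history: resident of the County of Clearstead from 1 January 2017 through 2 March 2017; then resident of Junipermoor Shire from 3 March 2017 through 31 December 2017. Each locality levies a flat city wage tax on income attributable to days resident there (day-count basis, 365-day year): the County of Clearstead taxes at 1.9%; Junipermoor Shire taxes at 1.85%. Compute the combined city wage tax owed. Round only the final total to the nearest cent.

The County of Clearstead, 1 January – 2 March 2017: 61 days → $252,000 × 1.9% × 61/365 = $800.1863
Junipermoor Shire, 3 March – 31 December 2017: 304 days → $252,000 × 1.85% × 304/365 = $3,882.8712
Total = $4,683.0575

$4,683.06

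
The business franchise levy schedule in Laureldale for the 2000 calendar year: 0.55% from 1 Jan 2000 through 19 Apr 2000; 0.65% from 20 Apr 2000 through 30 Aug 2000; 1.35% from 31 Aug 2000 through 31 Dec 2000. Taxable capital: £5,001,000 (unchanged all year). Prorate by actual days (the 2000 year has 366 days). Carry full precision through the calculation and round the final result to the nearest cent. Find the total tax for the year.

£42,768.11

1 Jan – 19 Apr 2000: 110 days at 0.55% → £5,001,000 × 0.55% × 110/366 = £8,266.6803
20 Apr – 30 Aug 2000: 133 days at 0.65% → £5,001,000 × 0.65% × 133/366 = £11,812.4713
31 Aug – 31 Dec 2000: 123 days at 1.35% → £5,001,000 × 1.35% × 123/366 = £22,688.9631
Total = £42,768.1148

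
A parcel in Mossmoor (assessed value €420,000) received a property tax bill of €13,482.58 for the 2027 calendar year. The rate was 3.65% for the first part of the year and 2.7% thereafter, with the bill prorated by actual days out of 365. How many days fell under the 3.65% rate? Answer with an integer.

196 days

Let d = days at the first rate; then 365 − d days at the second rate.
€420,000 × [3.65%·d + 2.7%·(365−d)] / 365 = €13,482.58
Solving gives d = 196, so the new rate took effect on 16 Jul 2027.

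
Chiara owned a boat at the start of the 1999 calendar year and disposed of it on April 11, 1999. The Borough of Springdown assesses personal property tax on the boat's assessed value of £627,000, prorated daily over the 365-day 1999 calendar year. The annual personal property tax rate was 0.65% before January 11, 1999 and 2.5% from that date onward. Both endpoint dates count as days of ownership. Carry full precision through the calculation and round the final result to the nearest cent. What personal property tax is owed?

January 1 – January 10, 1999: 10 days at 0.65% → £627,000 × 0.65% × 10/365 = £111.6575
January 11 – April 11, 1999: 91 days at 2.5% → £627,000 × 2.5% × 91/365 = £3,908.0137
Total = £4,019.6712

£4,019.67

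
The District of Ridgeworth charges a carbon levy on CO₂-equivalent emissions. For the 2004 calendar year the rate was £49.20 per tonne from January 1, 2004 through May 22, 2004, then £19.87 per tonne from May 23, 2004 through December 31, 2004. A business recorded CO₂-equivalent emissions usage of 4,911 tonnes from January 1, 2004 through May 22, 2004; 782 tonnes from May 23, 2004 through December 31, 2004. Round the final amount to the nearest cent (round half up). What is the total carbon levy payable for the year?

£257159.54

January 1 – May 22, 2004: 4,911 tonnes at £49.20/tonne → £241621.20
May 23 – December 31, 2004: 782 tonnes at £19.87/tonne → £15538.34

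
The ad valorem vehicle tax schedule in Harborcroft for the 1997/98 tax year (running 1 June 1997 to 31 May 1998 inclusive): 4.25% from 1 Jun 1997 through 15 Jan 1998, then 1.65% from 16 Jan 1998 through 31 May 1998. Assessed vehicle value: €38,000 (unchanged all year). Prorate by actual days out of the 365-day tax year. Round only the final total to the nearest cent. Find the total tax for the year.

€1,246.87

1 Jun 1997 – 15 Jan 1998: 229 days at 4.25% → €38,000 × 4.25% × 229/365 = €1,013.2466
16 Jan – 31 May 1998: 136 days at 1.65% → €38,000 × 1.65% × 136/365 = €233.6219
Total = €1,246.8685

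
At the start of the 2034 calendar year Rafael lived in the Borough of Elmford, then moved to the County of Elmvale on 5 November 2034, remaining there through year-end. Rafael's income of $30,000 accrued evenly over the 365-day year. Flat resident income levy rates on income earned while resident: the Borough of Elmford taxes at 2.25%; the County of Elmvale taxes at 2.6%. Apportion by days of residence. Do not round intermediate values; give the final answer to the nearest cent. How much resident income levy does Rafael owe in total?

The Borough of Elmford, 1 January – 4 November 2034: 308 days → $30,000 × 2.25% × 308/365 = $569.5890
The County of Elmvale, 5 November – 31 December 2034: 57 days → $30,000 × 2.6% × 57/365 = $121.8082
Total = $691.3973

$691.40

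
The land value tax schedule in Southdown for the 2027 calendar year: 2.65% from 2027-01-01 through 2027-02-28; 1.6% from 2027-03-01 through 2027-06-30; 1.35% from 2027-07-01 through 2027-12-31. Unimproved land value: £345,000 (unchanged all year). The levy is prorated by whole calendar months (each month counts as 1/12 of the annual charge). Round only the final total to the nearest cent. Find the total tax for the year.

£5,692.50

2027-01-01 to 2027-02-28: 2 months at 2.65% → £345,000 × 2.65% × 2/12 = £1,523.7500
2027-03-01 to 2027-06-30: 4 months at 1.6% → £345,000 × 1.6% × 4/12 = £1,840.0000
2027-07-01 to 2027-12-31: 6 months at 1.35% → £345,000 × 1.35% × 6/12 = £2,328.7500
Total = £5,692.5000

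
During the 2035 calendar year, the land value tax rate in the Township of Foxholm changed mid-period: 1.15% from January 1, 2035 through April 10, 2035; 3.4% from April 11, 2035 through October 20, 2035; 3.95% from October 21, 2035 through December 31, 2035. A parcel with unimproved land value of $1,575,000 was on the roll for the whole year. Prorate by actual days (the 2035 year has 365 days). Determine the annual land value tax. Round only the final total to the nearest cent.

January 1 – April 10, 2035: 100 days at 1.15% → $1,575,000 × 1.15% × 100/365 = $4,962.3288
April 11 – October 20, 2035: 193 days at 3.4% → $1,575,000 × 3.4% × 193/365 = $28,315.4795
October 21 – December 31, 2035: 72 days at 3.95% → $1,575,000 × 3.95% × 72/365 = $12,272.0548
Total = $45,549.8630

$45,549.86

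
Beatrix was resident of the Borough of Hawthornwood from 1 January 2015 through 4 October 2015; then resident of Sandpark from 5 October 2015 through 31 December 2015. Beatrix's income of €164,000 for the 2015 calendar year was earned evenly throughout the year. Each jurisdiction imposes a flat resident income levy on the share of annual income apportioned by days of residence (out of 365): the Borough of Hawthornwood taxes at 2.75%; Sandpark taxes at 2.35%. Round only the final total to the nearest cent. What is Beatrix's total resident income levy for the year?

The Borough of Hawthornwood, 1 January – 4 October 2015: 277 days → €164,000 × 2.75% × 277/365 = €3,422.6575
Sandpark, 5 October – 31 December 2015: 88 days → €164,000 × 2.35% × 88/365 = €929.1836
Total = €4,351.8411

€4,351.84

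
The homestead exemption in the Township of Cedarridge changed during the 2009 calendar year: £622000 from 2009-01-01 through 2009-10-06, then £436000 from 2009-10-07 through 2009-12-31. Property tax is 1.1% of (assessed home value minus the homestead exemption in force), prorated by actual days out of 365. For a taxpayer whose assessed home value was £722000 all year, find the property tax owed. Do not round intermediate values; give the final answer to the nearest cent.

2009-01-01 to 2009-10-06: 279 days, exemption £622000 → (£722000 − £622000) × 1.1% × 279/365 = £840.8219
2009-10-07 to 2009-12-31: 86 days, exemption £436000 → (£722000 − £436000) × 1.1% × 86/365 = £741.2493
Total = £1582.0712

£1582.07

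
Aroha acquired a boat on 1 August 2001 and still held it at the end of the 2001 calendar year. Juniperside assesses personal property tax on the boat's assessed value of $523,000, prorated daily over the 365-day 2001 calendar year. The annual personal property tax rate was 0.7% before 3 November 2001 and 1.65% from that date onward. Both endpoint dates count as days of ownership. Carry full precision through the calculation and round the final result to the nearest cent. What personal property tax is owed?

1 August – 2 November 2001: 94 days at 0.7% → $523,000 × 0.7% × 94/365 = $942.8329
3 November – 31 December 2001: 59 days at 1.65% → $523,000 × 1.65% × 59/365 = $1,394.9055
Total = $2,337.7384

$2,337.74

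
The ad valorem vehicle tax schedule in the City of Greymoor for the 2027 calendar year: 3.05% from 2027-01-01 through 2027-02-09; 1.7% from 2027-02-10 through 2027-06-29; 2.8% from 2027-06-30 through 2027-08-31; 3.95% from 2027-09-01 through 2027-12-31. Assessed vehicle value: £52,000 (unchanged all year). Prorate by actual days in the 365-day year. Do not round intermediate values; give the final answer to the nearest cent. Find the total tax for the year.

£1,450.73

2027-01-01 to 2027-02-09: 40 days at 3.05% → £52,000 × 3.05% × 40/365 = £173.8082
2027-02-10 to 2027-06-29: 140 days at 1.7% → £52,000 × 1.7% × 140/365 = £339.0685
2027-06-30 to 2027-08-31: 63 days at 2.8% → £52,000 × 2.8% × 63/365 = £251.3096
2027-09-01 to 2027-12-31: 122 days at 3.95% → £52,000 × 3.95% × 122/365 = £686.5425
Total = £1,450.7288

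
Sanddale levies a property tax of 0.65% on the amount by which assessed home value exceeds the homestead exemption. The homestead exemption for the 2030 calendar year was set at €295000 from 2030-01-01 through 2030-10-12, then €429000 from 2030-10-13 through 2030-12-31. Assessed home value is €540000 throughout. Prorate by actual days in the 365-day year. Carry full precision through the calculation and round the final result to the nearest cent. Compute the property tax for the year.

2030-01-01 to 2030-10-12: 285 days, exemption €295000 → (€540000 − €295000) × 0.65% × 285/365 = €1243.4589
2030-10-13 to 2030-12-31: 80 days, exemption €429000 → (€540000 − €429000) × 0.65% × 80/365 = €158.1370
Total = €1401.5959

€1401.60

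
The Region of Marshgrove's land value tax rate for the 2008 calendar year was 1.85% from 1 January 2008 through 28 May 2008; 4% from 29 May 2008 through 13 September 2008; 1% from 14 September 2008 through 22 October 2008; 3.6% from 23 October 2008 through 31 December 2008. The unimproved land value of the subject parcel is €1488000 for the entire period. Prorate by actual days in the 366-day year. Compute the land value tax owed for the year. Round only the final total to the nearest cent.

1 January – 28 May 2008: 149 days at 1.85% → €1488000 × 1.85% × 149/366 = €11206.7541
29 May – 13 September 2008: 108 days at 4% → €1488000 × 4% × 108/366 = €17563.2787
14 September – 22 October 2008: 39 days at 1% → €1488000 × 1% × 39/366 = €1585.5738
23 October – 31 December 2008: 70 days at 3.6% → €1488000 × 3.6% × 70/366 = €10245.2459
Total = €40600.8525

€40600.85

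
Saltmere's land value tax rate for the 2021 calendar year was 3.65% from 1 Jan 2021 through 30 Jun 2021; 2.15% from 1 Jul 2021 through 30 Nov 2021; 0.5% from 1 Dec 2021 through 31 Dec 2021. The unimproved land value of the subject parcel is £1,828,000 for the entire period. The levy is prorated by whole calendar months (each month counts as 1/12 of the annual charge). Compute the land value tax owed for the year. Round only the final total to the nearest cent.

£50,498.50

1 Jan – 30 Jun 2021: 6 months at 3.65% → £1,828,000 × 3.65% × 6/12 = £33,361.0000
1 Jul – 30 Nov 2021: 5 months at 2.15% → £1,828,000 × 2.15% × 5/12 = £16,375.8333
1 Dec – 31 Dec 2021: 1 month at 0.5% → £1,828,000 × 0.5% × 1/12 = £761.6667
Total = £50,498.5000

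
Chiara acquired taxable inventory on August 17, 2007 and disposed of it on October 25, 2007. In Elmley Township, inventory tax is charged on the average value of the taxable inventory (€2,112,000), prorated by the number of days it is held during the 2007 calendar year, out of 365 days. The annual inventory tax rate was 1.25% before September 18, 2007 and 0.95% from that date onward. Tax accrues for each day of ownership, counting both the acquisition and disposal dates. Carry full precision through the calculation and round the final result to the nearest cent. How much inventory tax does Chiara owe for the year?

August 17 – September 17, 2007: 32 days at 1.25% → €2,112,000 × 1.25% × 32/365 = €2,314.5205
September 18 – October 25, 2007: 38 days at 0.95% → €2,112,000 × 0.95% × 38/365 = €2,088.8548
Total = €4,403.3753

€4,403.38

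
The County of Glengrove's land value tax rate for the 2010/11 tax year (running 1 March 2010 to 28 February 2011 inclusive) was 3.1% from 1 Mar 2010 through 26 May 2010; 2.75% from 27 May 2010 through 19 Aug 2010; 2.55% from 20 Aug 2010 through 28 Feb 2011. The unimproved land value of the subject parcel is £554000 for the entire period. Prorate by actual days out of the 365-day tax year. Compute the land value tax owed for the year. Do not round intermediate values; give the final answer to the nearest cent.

1 Mar – 26 May 2010: 87 days at 3.1% → £554000 × 3.1% × 87/365 = £4093.5288
27 May – 19 Aug 2010: 85 days at 2.75% → £554000 × 2.75% × 85/365 = £3547.8767
20 Aug 2010 – 28 Feb 2011: 193 days at 2.55% → £554000 × 2.55% × 193/365 = £7469.8932
Total = £15111.2986

£15111.30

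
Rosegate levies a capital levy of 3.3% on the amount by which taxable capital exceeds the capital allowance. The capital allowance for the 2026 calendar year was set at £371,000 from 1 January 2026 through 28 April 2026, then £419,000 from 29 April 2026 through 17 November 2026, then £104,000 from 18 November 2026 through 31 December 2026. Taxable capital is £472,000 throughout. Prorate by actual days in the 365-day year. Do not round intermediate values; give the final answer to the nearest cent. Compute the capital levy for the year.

1 January – 28 April 2026: 118 days, exemption £371,000 → (£472,000 − £371,000) × 3.3% × 118/365 = £1,077.5178
29 April – 17 November 2026: 203 days, exemption £419,000 → (£472,000 − £419,000) × 3.3% × 203/365 = £972.7315
18 November – 31 December 2026: 44 days, exemption £104,000 → (£472,000 − £104,000) × 3.3% × 44/365 = £1,463.9342
Total = £3,514.1836

£3,514.18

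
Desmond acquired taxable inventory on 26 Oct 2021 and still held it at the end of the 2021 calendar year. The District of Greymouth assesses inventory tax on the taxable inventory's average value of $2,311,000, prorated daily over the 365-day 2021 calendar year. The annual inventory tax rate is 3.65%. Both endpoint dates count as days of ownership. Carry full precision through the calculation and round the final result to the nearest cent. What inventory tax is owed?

$15,483.70

Days held (26 Oct – 31 Dec 2021): 67 out of 365
Tax = $2,311,000 × 3.65% × 67/365 = $15,483.7000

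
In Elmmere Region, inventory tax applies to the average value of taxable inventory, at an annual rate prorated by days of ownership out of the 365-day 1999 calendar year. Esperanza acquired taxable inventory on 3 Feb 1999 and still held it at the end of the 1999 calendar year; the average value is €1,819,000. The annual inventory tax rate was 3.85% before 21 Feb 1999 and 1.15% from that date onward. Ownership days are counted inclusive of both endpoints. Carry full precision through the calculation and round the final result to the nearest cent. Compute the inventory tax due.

3 Feb – 20 Feb 1999: 18 days at 3.85% → €1,819,000 × 3.85% × 18/365 = €3,453.6082
21 Feb – 31 Dec 1999: 314 days at 1.15% → €1,819,000 × 1.15% × 314/365 = €17,995.6411
Total = €21,449.2493

€21,449.25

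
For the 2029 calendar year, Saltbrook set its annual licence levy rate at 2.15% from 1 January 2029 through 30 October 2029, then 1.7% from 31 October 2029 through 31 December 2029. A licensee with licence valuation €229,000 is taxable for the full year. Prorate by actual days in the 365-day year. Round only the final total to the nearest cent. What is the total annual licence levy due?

1 January – 30 October 2029: 303 days at 2.15% → €229,000 × 2.15% × 303/365 = €4,087.1795
31 October – 31 December 2029: 62 days at 1.7% → €229,000 × 1.7% × 62/365 = €661.2767
Total = €4,748.4562

€4,748.46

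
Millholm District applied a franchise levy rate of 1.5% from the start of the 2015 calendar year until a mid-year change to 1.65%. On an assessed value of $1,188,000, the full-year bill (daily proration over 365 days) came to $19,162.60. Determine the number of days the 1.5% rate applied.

90 days

Let d = days at the first rate; then 365 − d days at the second rate.
$1,188,000 × [1.5%·d + 1.65%·(365−d)] / 365 = $19,162.60
Solving gives d = 90, so the new rate took effect on April 1, 2015.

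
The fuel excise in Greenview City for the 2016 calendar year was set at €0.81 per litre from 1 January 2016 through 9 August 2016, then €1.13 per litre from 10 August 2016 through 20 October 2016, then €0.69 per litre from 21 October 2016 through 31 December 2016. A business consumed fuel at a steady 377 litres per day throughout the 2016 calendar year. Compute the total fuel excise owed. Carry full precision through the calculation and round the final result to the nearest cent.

€117,194.22

1 January – 9 August 2016: 222 days × 377 litres/day = 83,694 litres at €0.81/litre → €67,792.14
10 August – 20 October 2016: 72 days × 377 litres/day = 27,144 litres at €1.13/litre → €30,672.72
21 October – 31 December 2016: 72 days × 377 litres/day = 27,144 litres at €0.69/litre → €18,729.36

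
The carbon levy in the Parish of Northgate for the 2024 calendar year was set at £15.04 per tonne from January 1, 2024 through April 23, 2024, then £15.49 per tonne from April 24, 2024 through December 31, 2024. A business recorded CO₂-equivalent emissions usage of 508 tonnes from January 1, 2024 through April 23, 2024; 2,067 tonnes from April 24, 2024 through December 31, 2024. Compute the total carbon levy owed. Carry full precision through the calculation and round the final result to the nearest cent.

£39658.15

January 1 – April 23, 2024: 508 tonnes at £15.04/tonne → £7640.32
April 24 – December 31, 2024: 2,067 tonnes at £15.49/tonne → £32017.83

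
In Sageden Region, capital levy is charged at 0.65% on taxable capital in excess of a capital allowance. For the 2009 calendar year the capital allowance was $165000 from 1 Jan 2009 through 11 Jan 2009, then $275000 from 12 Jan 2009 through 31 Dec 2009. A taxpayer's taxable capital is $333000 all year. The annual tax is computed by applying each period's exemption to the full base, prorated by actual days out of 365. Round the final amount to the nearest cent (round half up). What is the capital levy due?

$398.55

1 Jan – 11 Jan 2009: 11 days, exemption $165000 → ($333000 − $165000) × 0.65% × 11/365 = $32.9096
12 Jan – 31 Dec 2009: 354 days, exemption $275000 → ($333000 − $275000) × 0.65% × 354/365 = $365.6384
Total = $398.5479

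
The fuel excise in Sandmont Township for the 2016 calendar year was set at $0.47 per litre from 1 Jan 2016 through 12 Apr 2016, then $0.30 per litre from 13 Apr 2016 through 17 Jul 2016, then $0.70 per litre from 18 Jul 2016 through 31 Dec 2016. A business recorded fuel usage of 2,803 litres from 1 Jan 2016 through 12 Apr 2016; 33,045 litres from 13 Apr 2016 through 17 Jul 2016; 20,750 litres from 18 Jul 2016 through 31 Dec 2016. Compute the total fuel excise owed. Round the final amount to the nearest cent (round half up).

$25,755.91

1 Jan – 12 Apr 2016: 2,803 litres at $0.47/litre → $1,317.41
13 Apr – 17 Jul 2016: 33,045 litres at $0.30/litre → $9,913.50
18 Jul – 31 Dec 2016: 20,750 litres at $0.70/litre → $14,525.00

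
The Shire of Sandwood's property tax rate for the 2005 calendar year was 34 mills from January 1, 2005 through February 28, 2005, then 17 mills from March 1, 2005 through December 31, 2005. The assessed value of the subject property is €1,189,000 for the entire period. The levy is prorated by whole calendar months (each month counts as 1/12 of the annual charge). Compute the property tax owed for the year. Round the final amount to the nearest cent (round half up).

€23,581.83

January 1 – February 28, 2005: 2 months at 34 mills → €1,189,000 × 3.4% × 2/12 = €6,737.6667
March 1 – December 31, 2005: 10 months at 17 mills → €1,189,000 × 1.7% × 10/12 = €16,844.1667
Total = €23,581.8333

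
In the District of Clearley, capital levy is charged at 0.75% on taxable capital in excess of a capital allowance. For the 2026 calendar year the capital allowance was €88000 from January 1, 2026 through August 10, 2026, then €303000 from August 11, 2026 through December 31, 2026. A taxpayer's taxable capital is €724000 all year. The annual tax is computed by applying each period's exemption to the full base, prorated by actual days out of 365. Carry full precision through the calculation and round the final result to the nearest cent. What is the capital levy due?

€4138.25

January 1 – August 10, 2026: 222 days, exemption €88000 → (€724000 − €88000) × 0.75% × 222/365 = €2901.2055
August 11 – December 31, 2026: 143 days, exemption €303000 → (€724000 − €303000) × 0.75% × 143/365 = €1237.0479
Total = €4138.2534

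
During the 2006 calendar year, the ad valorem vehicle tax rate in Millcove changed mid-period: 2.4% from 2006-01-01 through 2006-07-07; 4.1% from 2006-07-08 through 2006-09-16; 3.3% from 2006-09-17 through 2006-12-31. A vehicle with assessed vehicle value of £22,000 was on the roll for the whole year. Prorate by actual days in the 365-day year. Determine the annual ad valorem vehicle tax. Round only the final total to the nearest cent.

£658.25

2006-01-01 to 2006-07-07: 188 days at 2.4% → £22,000 × 2.4% × 188/365 = £271.9562
2006-07-08 to 2006-09-16: 71 days at 4.1% → £22,000 × 4.1% × 71/365 = £175.4575
2006-09-17 to 2006-12-31: 106 days at 3.3% → £22,000 × 3.3% × 106/365 = £210.8384
Total = £658.2521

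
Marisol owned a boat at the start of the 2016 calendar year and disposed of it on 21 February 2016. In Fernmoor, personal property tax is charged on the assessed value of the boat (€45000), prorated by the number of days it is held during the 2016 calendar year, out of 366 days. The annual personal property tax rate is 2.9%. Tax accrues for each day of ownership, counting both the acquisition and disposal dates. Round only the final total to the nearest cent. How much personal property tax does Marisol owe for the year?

Days held (1 January – 21 February 2016): 52 out of 366
Tax = €45000 × 2.9% × 52/366 = €185.4098

€185.41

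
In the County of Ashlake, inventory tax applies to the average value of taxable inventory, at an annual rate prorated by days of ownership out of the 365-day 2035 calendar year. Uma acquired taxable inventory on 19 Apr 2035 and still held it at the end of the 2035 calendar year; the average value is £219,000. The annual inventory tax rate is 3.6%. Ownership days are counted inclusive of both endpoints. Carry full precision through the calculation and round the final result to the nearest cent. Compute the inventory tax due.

Days held (19 Apr – 31 Dec 2035): 257 out of 365
Tax = £219,000 × 3.6% × 257/365 = £5,551.2000

£5,551.20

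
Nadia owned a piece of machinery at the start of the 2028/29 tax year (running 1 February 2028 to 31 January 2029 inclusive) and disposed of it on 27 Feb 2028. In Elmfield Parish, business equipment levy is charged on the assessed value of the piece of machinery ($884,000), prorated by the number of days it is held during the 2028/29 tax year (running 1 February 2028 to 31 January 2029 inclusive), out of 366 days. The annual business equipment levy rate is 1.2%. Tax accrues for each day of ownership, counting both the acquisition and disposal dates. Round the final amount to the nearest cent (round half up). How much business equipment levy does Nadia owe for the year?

Days held (1 Feb – 27 Feb 2028): 27 out of 366
Tax = $884,000 × 1.2% × 27/366 = $782.5574

$782.56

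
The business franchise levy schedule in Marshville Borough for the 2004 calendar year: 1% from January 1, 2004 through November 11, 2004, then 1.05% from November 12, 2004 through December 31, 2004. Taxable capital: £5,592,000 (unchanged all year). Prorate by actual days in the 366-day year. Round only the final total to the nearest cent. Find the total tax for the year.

£56,301.97

January 1 – November 11, 2004: 316 days at 1% → £5,592,000 × 1% × 316/366 = £48,280.6557
November 12 – December 31, 2004: 50 days at 1.05% → £5,592,000 × 1.05% × 50/366 = £8,021.3115
Total = £56,301.9672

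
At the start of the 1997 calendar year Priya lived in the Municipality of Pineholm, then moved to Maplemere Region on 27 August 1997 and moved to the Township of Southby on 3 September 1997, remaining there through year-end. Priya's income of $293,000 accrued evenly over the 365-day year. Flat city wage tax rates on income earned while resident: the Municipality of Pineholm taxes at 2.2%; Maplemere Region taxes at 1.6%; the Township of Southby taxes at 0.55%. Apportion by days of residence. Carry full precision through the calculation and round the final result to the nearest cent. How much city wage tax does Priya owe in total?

$4,822.86

The Municipality of Pineholm, 1 January – 26 August 1997: 238 days → $293,000 × 2.2% × 238/365 = $4,203.1452
Maplemere Region, 27 August – 2 September 1997: 7 days → $293,000 × 1.6% × 7/365 = $89.9068
The Township of Southby, 3 September – 31 December 1997: 120 days → $293,000 × 0.55% × 120/365 = $529.8082
Total = $4,822.8603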